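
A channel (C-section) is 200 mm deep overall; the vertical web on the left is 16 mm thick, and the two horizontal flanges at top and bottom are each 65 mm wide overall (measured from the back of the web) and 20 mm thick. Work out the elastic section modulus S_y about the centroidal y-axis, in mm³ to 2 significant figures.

S_y ≈ 3.9 × 10⁴ mm³

Split into non-overlapping primitives; take the origin at the lower-left of the bounding box.
Web: 16 × 200, A = 3 200 mm², x = 8 mm, Ī = 68 267 mm⁴.
Top flange (beyond web): 49 × 20, A = 980 mm², x = 40.5 mm, Ī = 196 082 mm⁴.
Bottom flange (beyond web): 49 × 20, A = 980 mm², x = 40.5 mm, Ī = 196 082 mm⁴.
Centroid: x̄ = ΣA·x / ΣA = 20.34 mm.
Transfer each piece to the centroidal y-axis using Ī + A·d² with d = x − 20.34:
  web: d = -12.34 mm → contributes +555 940 mm⁴
  top flange (beyond web): d = 20.16 mm → contributes +594 183 mm⁴
  bottom flange (beyond web): d = 20.16 mm → contributes +594 183 mm⁴
Total I = 1 744 306 mm⁴.
Extreme fibre distance c = 44.66 mm; S = I/c = 39 062 mm³.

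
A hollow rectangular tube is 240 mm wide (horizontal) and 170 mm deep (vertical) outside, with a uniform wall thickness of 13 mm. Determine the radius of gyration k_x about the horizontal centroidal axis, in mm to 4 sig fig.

Treat the section as a set of non-overlapping primitives; coordinates are from the bounding-box lower-left.
Outer rectangle: 240 × 170, A = 40 800 mm², y = 85 mm, Ī = 98 260 000 mm⁴.
Inner void (subtracted): 214 × 144, A = 30 816 mm², y = 85 mm, Ī = 53 250 048 mm⁴.
By symmetry the centroid is at mid-height, ȳ = 85 mm.
All pieces are centred on the horizontal centroidal axis, so I = ΣĪ (holes subtracted) = 45 009 952 mm⁴.
Radius of gyration: k = √(I/A) = √(45 009 952 / 9 984) = 67.1432 mm.

k_x ≈ 67.14 mm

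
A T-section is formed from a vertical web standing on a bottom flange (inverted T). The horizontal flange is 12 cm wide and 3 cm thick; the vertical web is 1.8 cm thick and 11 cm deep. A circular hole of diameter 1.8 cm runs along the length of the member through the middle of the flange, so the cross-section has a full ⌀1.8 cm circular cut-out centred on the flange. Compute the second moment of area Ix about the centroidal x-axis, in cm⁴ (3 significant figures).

Treat the section as a set of non-overlapping primitives; coordinates are from the bounding-box lower-left.
Flange: 12 × 3, A = 36 cm², y = 1.5 cm, Ī = 27 cm⁴.
Web: 1.8 × 11, A = 19.8 cm², y = 8.5 cm, Ī = 199.65 cm⁴.
Hole (subtracted): ⌀1.8, A = 2.5447 cm², y = 1.5 cm, Ī = 0.5153 cm⁴.
Centroid: ȳ = ΣA·y / ΣA = 4.1026 cm.
Transfer each piece to the centroidal x-axis using Ī + A·d² with d = y − 4.1026:
  flange: d = -2.6026 cm → contributes +270.84 cm⁴
  web: d = 4.3974 cm → contributes +582.53 cm⁴
  hole: d = -2.6026 cm → contributes −17.751 cm⁴
Total I = 835.62 cm⁴.

Ix ≈ 836 cm⁴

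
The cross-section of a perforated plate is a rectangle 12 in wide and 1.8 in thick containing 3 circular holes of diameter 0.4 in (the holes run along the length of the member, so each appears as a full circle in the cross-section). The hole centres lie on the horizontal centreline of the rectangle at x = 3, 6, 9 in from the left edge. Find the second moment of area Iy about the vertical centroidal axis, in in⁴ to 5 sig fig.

Decompose the section into non-overlapping parts with the origin at the bottom-left of its bounding rectangle.
Plate: 12 × 1.8, A = 21.6 in², x = 6 in, Ī = 259.2 in⁴.
Hole 1 (subtracted): ⌀0.4, A = 0.1256637 in², x = 3 in, Ī = 0.001256637 in⁴.
Hole 2 (subtracted): ⌀0.4, A = 0.1256637 in², x = 6 in, Ī = 0.001256637 in⁴.
Hole 3 (subtracted): ⌀0.4, A = 0.1256637 in², x = 9 in, Ī = 0.001256637 in⁴.
By symmetry the centroid is at mid-width, x̄ = 6 in.
Transfer each piece to the vertical centroidal axis using Ī + A·d² with d = x − 6:
  plate: d = 0 in → contributes +259.2 in⁴
  hole 1: d = -3 in → contributes −1.13223 in⁴
  hole 2: d = 0 in → contributes −0.001256637 in⁴
  hole 3: d = 3 in → contributes −1.13223 in⁴
Total I = 256.9343 in⁴.

Iy ≈ 256.93 in⁴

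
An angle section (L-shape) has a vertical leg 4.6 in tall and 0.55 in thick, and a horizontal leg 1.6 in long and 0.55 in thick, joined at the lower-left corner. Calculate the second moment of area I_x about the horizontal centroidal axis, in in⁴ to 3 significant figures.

Decompose the section into non-overlapping parts with the origin at the bottom-left of its bounding rectangle.
Vertical leg: 0.55 × 4.6, A = 2.53 in², y = 2.3 in, Ī = 4.4612 in⁴.
Horizontal leg (remainder): 1.05 × 0.55, A = 0.5775 in², y = 0.275 in, Ī = 0.014558 in⁴.
Centroid: ȳ = ΣA·y / ΣA = 1.9237 in.
Transfer each piece to the horizontal centroidal axis using Ī + A·d² with d = y − 1.9237:
  vertical leg: d = 0.37633 in → contributes +4.8195 in⁴
  horizontal leg (remainder): d = -1.6487 in → contributes +1.5843 in⁴
Total I = 6.4038 in⁴.

I_x ≈ 6.40 in⁴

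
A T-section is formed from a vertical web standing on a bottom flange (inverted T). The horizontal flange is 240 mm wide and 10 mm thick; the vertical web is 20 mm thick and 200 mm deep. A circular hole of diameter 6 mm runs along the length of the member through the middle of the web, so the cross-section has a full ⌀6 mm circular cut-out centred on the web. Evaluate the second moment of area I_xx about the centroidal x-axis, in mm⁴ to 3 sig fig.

Split into non-overlapping primitives; take the origin at the lower-left of the bounding box.
Flange: 240 × 10, A = 2 400 mm², y = 5 mm, Ī = 20 000 mm⁴.
Web: 20 × 200, A = 4 000 mm², y = 110 mm, Ī = 13 333 333 mm⁴.
Hole (subtracted): ⌀6, A = 28.274 mm², y = 110 mm, Ī = 63.617 mm⁴.
Centroid: ȳ = ΣA·y / ΣA = 70.45 mm.
Transfer each piece to the centroidal x-axis using Ī + A·d² with d = y − 70.45:
  flange: d = -65.45 mm → contributes +10 300 972 mm⁴
  web: d = 39.55 mm → contributes +19 590 056 mm⁴
  hole: d = 39.55 mm → contributes −44 290 mm⁴
Total I = 29 846 739 mm⁴.

I_xx ≈ 2.98 × 10⁷ mm⁴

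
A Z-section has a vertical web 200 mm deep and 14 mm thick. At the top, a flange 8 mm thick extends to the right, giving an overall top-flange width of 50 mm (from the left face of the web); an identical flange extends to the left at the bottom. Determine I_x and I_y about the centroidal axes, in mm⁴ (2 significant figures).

I_x ≈ 1.5 × 10⁷ mm⁴, I_y ≈ 4.7 × 10⁵ mm⁴

Break the section into simple shapes (no overlaps), measuring from the bottom-left corner of the bounding box.
Web: 14 × 200, A = 2 800 mm², y = 100 mm, Ī = 9 333 333 mm⁴.
Top flange (beyond web): 36 × 8, A = 288 mm², y = 196 mm, Ī = 1 536 mm⁴.
Bottom flange (beyond web): 36 × 8, A = 288 mm², y = 4 mm, Ī = 1 536 mm⁴.
Centroid: ȳ = ΣA·y / ΣA = 100 mm.
Transfer each piece to the centroidal x-axis using Ī + A·d² with d = y − 100:
  web: d = 0 mm → contributes +9 333 333 mm⁴
  top flange (beyond web): d = 96 mm → contributes +2 655 744 mm⁴
  bottom flange (beyond web): d = -96 mm → contributes +2 655 744 mm⁴
Total I = 14 644 821 mm⁴.
For the y-axis: x̄ = 43 mm.
Repeating about the centroidal y-axis gives I_y = 467 941 mm⁴.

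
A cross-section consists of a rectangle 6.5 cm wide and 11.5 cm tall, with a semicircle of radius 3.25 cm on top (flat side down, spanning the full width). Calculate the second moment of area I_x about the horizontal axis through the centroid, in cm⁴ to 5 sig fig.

Break the section into simple shapes (no overlaps), measuring from the bottom-left corner of the bounding box.
Rectangular body: 6.5 × 11.5, A = 74.75 cm², y = 5.75 cm, Ī = 823.8073 cm⁴.
Semicircular cap: semicircle r = 3.25, A = 16.59154 cm², y = 12.87934 cm, Ī = 12.24519 cm⁴.
Centroid: ȳ = ΣA·y / ΣA = 7.044994 cm.
Transfer each piece to the horizontal axis through the centroid using Ī + A·d² with d = y − 7.044994:
  rectangular body: d = -1.294994 cm → contributes +949.1638 cm⁴
  semicircular cap: d = 5.834349 cm → contributes +577.0149 cm⁴
Total I = 1526.179 cm⁴.

I_x ≈ 1526.2 cm⁴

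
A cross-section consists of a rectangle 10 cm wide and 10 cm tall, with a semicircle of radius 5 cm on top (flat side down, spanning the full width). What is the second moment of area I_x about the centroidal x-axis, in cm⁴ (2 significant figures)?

Break the section into simple shapes (no overlaps), measuring from the bottom-left corner of the bounding box.
Rectangular body: 10 × 10, A = 100 cm², y = 5 cm, Ī = 833.3 cm⁴.
Semicircular cap: semicircle r = 5, A = 39.27 cm², y = 12.12 cm, Ī = 68.6 cm⁴.
Centroid: ȳ = ΣA·y / ΣA = 7.008 cm.
Transfer each piece to the centroidal x-axis using Ī + A·d² with d = y − 7.008:
  rectangular body: d = -2.008 cm → contributes +1 237 cm⁴
  semicircular cap: d = 5.114 cm → contributes +1 096 cm⁴
Total I = 2 332 cm⁴.

I_x ≈ 2300 cm⁴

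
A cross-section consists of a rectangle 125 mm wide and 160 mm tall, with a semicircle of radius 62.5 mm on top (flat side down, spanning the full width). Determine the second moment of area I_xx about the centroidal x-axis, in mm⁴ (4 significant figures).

I_xx ≈ 9.762 × 10⁷ mm⁴

Decompose the section into non-overlapping parts with the origin at the bottom-left of its bounding rectangle.
Rectangular body: 125 × 160, A = 20 000 mm², y = 80 mm, Ī = 42 666 667 mm⁴.
Semicircular cap: semicircle r = 62.5, A = 6135.92 mm², y = 186.526 mm, Ī = 1 674 758 mm⁴.
Centroid: ȳ = ΣA·y / ΣA = 105.009 mm.
Transfer each piece to the centroidal x-axis using Ī + A·d² with d = y − 105.009:
  rectangular body: d = -25.009 mm → contributes +55 175 705 mm⁴
  semicircular cap: d = 81.5168 mm → contributes +42 447 885 mm⁴
Total I = 97 623 590 mm⁴.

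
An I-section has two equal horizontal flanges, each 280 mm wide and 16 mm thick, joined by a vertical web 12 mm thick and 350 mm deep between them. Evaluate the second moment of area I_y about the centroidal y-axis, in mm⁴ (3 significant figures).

I_y ≈ 5.86 × 10⁷ mm⁴

Split into non-overlapping primitives; take the origin at the lower-left of the bounding box.
Bottom flange: 280 × 16, A = 4 480 mm², x = 140 mm, Ī = 29 269 333 mm⁴.
Web: 12 × 350, A = 4 200 mm², x = 140 mm, Ī = 50 400 mm⁴.
Top flange: 280 × 16, A = 4 480 mm², x = 140 mm, Ī = 29 269 333 mm⁴.
By symmetry the centroid is at mid-width, x̄ = 140 mm.
All pieces are centred on the centroidal y-axis, so I = ΣĪ = 58 589 067 mm⁴.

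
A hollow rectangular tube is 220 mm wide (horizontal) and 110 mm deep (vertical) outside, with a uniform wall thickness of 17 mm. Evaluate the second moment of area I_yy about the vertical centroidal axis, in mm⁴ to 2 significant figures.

I_yy ≈ 5.7 × 10⁷ mm⁴

Break the section into simple shapes (no overlaps), measuring from the bottom-left corner of the bounding box.
Outer rectangle: 220 × 110, A = 24 200 mm², x = 110 mm, Ī = 97 606 667 mm⁴.
Inner void (subtracted): 186 × 76, A = 14 136 mm², x = 110 mm, Ī = 40 754 088 mm⁴.
By symmetry the centroid is at mid-width, x̄ = 110 mm.
All pieces are centred on the vertical centroidal axis, so I = ΣĪ (holes subtracted) = 56 852 579 mm⁴.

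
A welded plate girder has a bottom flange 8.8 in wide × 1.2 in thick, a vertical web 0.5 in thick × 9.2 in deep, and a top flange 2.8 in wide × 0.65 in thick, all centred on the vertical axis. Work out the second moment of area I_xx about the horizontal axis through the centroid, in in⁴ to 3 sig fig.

Treat the section as a set of non-overlapping primitives; coordinates are from the bounding-box lower-left.
Bottom plate: 8.8 × 1.2, A = 10.56 in², y = 0.6 in, Ī = 1.2672 in⁴.
Web plate: 0.5 × 9.2, A = 4.6 in², y = 5.8 in, Ī = 32.445 in⁴.
Top plate: 2.8 × 0.65, A = 1.82 in², y = 10.725 in, Ī = 0.064079 in⁴.
Centroid: ȳ = ΣA·y / ΣA = 3.094 in.
Transfer each piece to the horizontal axis through the centroid using Ī + A·d² with d = y − 3.094:
  bottom plate: d = -2.494 in → contributes +66.949 in⁴
  web plate: d = 2.706 in → contributes +66.129 in⁴
  top plate: d = 7.631 in → contributes +106.05 in⁴
Total I = 239.13 in⁴.

I_xx ≈ 239 in⁴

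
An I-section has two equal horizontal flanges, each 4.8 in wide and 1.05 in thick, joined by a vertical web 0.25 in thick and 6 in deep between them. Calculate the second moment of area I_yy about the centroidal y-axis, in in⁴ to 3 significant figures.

I_yy ≈ 19.4 in⁴

Decompose the section into non-overlapping parts with the origin at the bottom-left of its bounding rectangle.
Bottom flange: 4.8 × 1.05, A = 5.04 in², x = 2.4 in, Ī = 9.6768 in⁴.
Web: 0.25 × 6, A = 1.5 in², x = 2.4 in, Ī = 0.0078125 in⁴.
Top flange: 4.8 × 1.05, A = 5.04 in², x = 2.4 in, Ī = 9.6768 in⁴.
By symmetry the centroid is at mid-width, x̄ = 2.4 in.
All pieces are centred on the centroidal y-axis, so I = ΣĪ = 19.361 in⁴.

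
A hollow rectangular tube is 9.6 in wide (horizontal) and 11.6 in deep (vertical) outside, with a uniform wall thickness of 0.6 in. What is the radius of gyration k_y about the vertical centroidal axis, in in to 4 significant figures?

Decompose the section into non-overlapping parts with the origin at the bottom-left of its bounding rectangle.
Outer rectangle: 9.6 × 11.6, A = 111.36 in², x = 4.8 in, Ī = 855.245 in⁴.
Inner void (subtracted): 8.4 × 10.4, A = 87.36 in², x = 4.8 in, Ī = 513.677 in⁴.
By symmetry the centroid is at mid-width, x̄ = 4.8 in.
All pieces are centred on the vertical centroidal axis, so I = ΣĪ (holes subtracted) = 341.568 in⁴.
Radius of gyration: k = √(I/A) = √(341.568 / 24) = 3.77253 in.

k_y ≈ 3.773 in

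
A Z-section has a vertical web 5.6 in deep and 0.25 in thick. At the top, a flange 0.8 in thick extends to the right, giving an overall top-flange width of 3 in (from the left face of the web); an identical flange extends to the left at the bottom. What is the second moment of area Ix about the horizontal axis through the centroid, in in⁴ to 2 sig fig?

Ix ≈ 29 in⁴

Treat the section as a set of non-overlapping primitives; coordinates are from the bounding-box lower-left.
Web: 0.25 × 5.6, A = 1.4 in², y = 2.8 in, Ī = 3.659 in⁴.
Top flange (beyond web): 2.75 × 0.8, A = 2.2 in², y = 5.2 in, Ī = 0.1173 in⁴.
Bottom flange (beyond web): 2.75 × 0.8, A = 2.2 in², y = 0.4 in, Ī = 0.1173 in⁴.
Centroid: ȳ = ΣA·y / ΣA = 2.8 in.
Transfer each piece to the horizontal axis through the centroid using Ī + A·d² with d = y − 2.8:
  web: d = 0 in → contributes +3.659 in⁴
  top flange (beyond web): d = 2.4 in → contributes +12.79 in⁴
  bottom flange (beyond web): d = -2.4 in → contributes +12.79 in⁴
Total I = 29.24 in⁴.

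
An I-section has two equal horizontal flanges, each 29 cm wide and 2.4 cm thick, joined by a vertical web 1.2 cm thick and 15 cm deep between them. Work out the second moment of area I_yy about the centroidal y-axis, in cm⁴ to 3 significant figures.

Decompose the section into non-overlapping parts with the origin at the bottom-left of its bounding rectangle.
Bottom flange: 29 × 2.4, A = 69.6 cm², x = 14.5 cm, Ī = 4877.8 cm⁴.
Web: 1.2 × 15, A = 18 cm², x = 14.5 cm, Ī = 2.16 cm⁴.
Top flange: 29 × 2.4, A = 69.6 cm², x = 14.5 cm, Ī = 4877.8 cm⁴.
By symmetry the centroid is at mid-width, x̄ = 14.5 cm.
All pieces are centred on the centroidal y-axis, so I = ΣĪ = 9757.8 cm⁴.

I_yy ≈ 9760 cm⁴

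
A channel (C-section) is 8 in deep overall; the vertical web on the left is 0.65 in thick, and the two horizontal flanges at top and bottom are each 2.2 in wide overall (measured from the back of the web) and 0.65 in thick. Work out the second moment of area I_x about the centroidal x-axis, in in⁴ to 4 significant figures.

I_x ≈ 55.02 in⁴

Decompose the section into non-overlapping parts with the origin at the bottom-left of its bounding rectangle.
Web: 0.65 × 8, A = 5.2 in², y = 4 in, Ī = 27.7333 in⁴.
Top flange (beyond web): 1.55 × 0.65, A = 1.0075 in², y = 7.675 in, Ī = 0.0354724 in⁴.
Bottom flange (beyond web): 1.55 × 0.65, A = 1.0075 in², y = 0.325 in, Ī = 0.0354724 in⁴.
By symmetry the centroid is at mid-height, ȳ = 4 in.
Transfer each piece to the centroidal x-axis using Ī + A·d² with d = y − 4:
  web: d = 0 in → contributes +27.7333 in⁴
  top flange (beyond web): d = 3.675 in → contributes +13.6424 in⁴
  bottom flange (beyond web): d = -3.675 in → contributes +13.6424 in⁴
Total I = 55.0181 in⁴.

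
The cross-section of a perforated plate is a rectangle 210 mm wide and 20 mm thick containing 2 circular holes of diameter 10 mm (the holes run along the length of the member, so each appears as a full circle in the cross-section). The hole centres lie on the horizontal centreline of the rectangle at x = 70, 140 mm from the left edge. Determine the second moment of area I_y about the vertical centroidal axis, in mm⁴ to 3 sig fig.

I_y ≈ 1.52 × 10⁷ mm⁴

Break the section into simple shapes (no overlaps), measuring from the bottom-left corner of the bounding box.
Plate: 210 × 20, A = 4 200 mm², x = 105 mm, Ī = 15 435 000 mm⁴.
Hole 1 (subtracted): ⌀10, A = 78.54 mm², x = 70 mm, Ī = 490.87 mm⁴.
Hole 2 (subtracted): ⌀10, A = 78.54 mm², x = 140 mm, Ī = 490.87 mm⁴.
By symmetry the centroid is at mid-width, x̄ = 105 mm.
Transfer each piece to the vertical centroidal axis using Ī + A·d² with d = x − 105:
  plate: d = 0 mm → contributes +15 435 000 mm⁴
  hole 1: d = -35 mm → contributes −96 702 mm⁴
  hole 2: d = 35 mm → contributes −96 702 mm⁴
Total I = 15 241 596 mm⁴.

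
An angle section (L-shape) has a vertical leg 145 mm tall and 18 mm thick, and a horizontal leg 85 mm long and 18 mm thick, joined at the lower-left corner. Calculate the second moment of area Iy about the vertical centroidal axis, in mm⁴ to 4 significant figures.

Iy ≈ 2.012 × 10⁶ mm⁴

Break the section into simple shapes (no overlaps), measuring from the bottom-left corner of the bounding box.
Vertical leg: 18 × 145, A = 2 610 mm², x = 9 mm, Ī = 70 470 mm⁴.
Horizontal leg (remainder): 67 × 18, A = 1 206 mm², x = 51.5 mm, Ī = 451 145 mm⁴.
Centroid: x̄ = ΣA·x / ΣA = 22.4316 mm.
Transfer each piece to the vertical centroidal axis using Ī + A·d² with d = x − 22.4316:
  vertical leg: d = -13.4316 mm → contributes +541 335 mm⁴
  horizontal leg (remainder): d = 29.0684 mm → contributes +1 470 180 mm⁴
Total I = 2 011 515 mm⁴.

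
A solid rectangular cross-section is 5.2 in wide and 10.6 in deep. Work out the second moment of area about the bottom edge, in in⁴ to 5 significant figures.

I_base ≈ 2064.4 in⁴

The section: 5.2 × 10.6, A = 55.12 in², y = 5.3 in, Ī = 516.1069 in⁴.
Transfer it to the bottom edge using Ī + A·d² with d = y − 0:
  the section: d = 5.3 in → contributes +2064.428 in⁴
Total I = 2064.428 in⁴.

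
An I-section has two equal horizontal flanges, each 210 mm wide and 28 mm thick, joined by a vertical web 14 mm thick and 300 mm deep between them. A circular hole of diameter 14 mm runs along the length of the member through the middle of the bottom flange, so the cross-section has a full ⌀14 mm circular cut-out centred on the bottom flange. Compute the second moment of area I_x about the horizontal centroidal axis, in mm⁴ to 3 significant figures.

I_x ≈ 3.44 × 10⁸ mm⁴

Split into non-overlapping primitives; take the origin at the lower-left of the bounding box.
Bottom flange: 210 × 28, A = 5 880 mm², y = 14 mm, Ī = 384 160 mm⁴.
Web: 14 × 300, A = 4 200 mm², y = 178 mm, Ī = 31 500 000 mm⁴.
Top flange: 210 × 28, A = 5 880 mm², y = 342 mm, Ī = 384 160 mm⁴.
Hole (subtracted): ⌀14, A = 153.94 mm², y = 14 mm, Ī = 1885.7 mm⁴.
Centroid: ȳ = ΣA·y / ΣA = 179.6 mm.
Transfer each piece to the horizontal centroidal axis using Ī + A·d² with d = y − 179.6:
  bottom flange: d = -165.6 mm → contributes +161 628 113 mm⁴
  web: d = -1.5972 mm → contributes +31 510 715 mm⁴
  top flange: d = 162.4 mm → contributes +155 467 168 mm⁴
  hole: d = -165.6 mm → contributes −4 223 243 mm⁴
Total I = 344 382 753 mm⁴.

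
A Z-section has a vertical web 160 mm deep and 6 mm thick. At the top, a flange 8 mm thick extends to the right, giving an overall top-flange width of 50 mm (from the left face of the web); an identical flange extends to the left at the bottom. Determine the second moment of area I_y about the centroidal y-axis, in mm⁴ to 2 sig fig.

Break the section into simple shapes (no overlaps), measuring from the bottom-left corner of the bounding box.
Web: 6 × 160, A = 960 mm², x = 47 mm, Ī = 2 880 mm⁴.
Top flange (beyond web): 44 × 8, A = 352 mm², x = 72 mm, Ī = 56 789 mm⁴.
Bottom flange (beyond web): 44 × 8, A = 352 mm², x = 22 mm, Ī = 56 789 mm⁴.
Centroid: x̄ = ΣA·x / ΣA = 47 mm.
Transfer each piece to the centroidal y-axis using Ī + A·d² with d = x − 47:
  web: d = 0 mm → contributes +2 880 mm⁴
  top flange (beyond web): d = 25 mm → contributes +276 789 mm⁴
  bottom flange (beyond web): d = -25 mm → contributes +276 789 mm⁴
Total I = 556 459 mm⁴.

I_y ≈ 5.6 × 10⁵ mm⁴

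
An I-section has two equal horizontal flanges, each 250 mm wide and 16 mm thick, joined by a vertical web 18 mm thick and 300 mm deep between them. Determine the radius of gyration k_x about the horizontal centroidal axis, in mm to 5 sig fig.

Split into non-overlapping primitives; take the origin at the lower-left of the bounding box.
Bottom flange: 250 × 16, A = 4 000 mm², y = 8 mm, Ī = 85333.33 mm⁴.
Web: 18 × 300, A = 5 400 mm², y = 166 mm, Ī = 40 500 000 mm⁴.
Top flange: 250 × 16, A = 4 000 mm², y = 324 mm, Ī = 85333.33 mm⁴.
By symmetry the centroid is at mid-height, ȳ = 166 mm.
Transfer each piece to the horizontal centroidal axis using Ī + A·d² with d = y − 166:
  bottom flange: d = -158 mm → contributes +99 941 333 mm⁴
  web: d = 0 mm → contributes +40 500 000 mm⁴
  top flange: d = 158 mm → contributes +99 941 333 mm⁴
Total I = 240 382 667 mm⁴.
Radius of gyration: k = √(I/A) = √(240 382 667 / 13 400) = 133.9366 mm.

k_x ≈ 133.94 mm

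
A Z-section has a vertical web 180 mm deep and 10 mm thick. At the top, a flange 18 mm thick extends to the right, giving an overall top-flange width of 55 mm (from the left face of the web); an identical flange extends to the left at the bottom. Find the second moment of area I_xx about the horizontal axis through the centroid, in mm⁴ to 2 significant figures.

Decompose the section into non-overlapping parts with the origin at the bottom-left of its bounding rectangle.
Web: 10 × 180, A = 1 800 mm², y = 90 mm, Ī = 4 860 000 mm⁴.
Top flange (beyond web): 45 × 18, A = 810 mm², y = 171 mm, Ī = 21 870 mm⁴.
Bottom flange (beyond web): 45 × 18, A = 810 mm², y = 9 mm, Ī = 21 870 mm⁴.
Centroid: ȳ = ΣA·y / ΣA = 90 mm.
Transfer each piece to the horizontal axis through the centroid using Ī + A·d² with d = y − 90:
  web: d = 0 mm → contributes +4 860 000 mm⁴
  top flange (beyond web): d = 81 mm → contributes +5 336 280 mm⁴
  bottom flange (beyond web): d = -81 mm → contributes +5 336 280 mm⁴
Total I = 15 532 560 mm⁴.

I_xx ≈ 1.6 × 10⁷ mm⁴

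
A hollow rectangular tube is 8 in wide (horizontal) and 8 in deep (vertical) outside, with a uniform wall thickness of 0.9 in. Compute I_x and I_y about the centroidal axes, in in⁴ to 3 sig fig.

Treat the section as a set of non-overlapping primitives; coordinates are from the bounding-box lower-left.
Outer rectangle: 8 × 8, A = 64 in², y = 4 in, Ī = 341.33 in⁴.
Inner void (subtracted): 6.2 × 6.2, A = 38.44 in², y = 4 in, Ī = 123.14 in⁴.
By symmetry the centroid is at mid-height, ȳ = 4 in.
All pieces are centred on the centroidal x-axis, so I = ΣĪ (holes subtracted) = 218.2 in⁴.
Repeating about the centroidal y-axis gives I_y = 218.2 in⁴.

I_x ≈ 218 in⁴, I_y ≈ 218 in⁴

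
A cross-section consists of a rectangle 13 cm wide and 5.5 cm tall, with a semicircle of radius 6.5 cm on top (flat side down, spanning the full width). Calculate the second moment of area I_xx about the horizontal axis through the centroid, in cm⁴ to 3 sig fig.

I_xx ≈ 1420 cm⁴

Decompose the section into non-overlapping parts with the origin at the bottom-left of its bounding rectangle.
Rectangular body: 13 × 5.5, A = 71.5 cm², y = 2.75 cm, Ī = 180.24 cm⁴.
Semicircular cap: semicircle r = 6.5, A = 66.366 cm², y = 8.2587 cm, Ī = 195.92 cm⁴.
Centroid: ȳ = ΣA·y / ΣA = 5.4018 cm.
Transfer each piece to the horizontal axis through the centroid using Ī + A·d² with d = y − 5.4018:
  rectangular body: d = -2.6518 cm → contributes +683.02 cm⁴
  semicircular cap: d = 2.8569 cm → contributes +737.6 cm⁴
Total I = 1420.6 cm⁴.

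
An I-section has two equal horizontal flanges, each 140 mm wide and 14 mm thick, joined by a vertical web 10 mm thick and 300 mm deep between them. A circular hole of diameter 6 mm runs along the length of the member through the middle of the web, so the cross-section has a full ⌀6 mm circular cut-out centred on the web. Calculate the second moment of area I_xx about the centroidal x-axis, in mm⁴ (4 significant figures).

I_xx ≈ 1.192 × 10⁸ mm⁴

Break the section into simple shapes (no overlaps), measuring from the bottom-left corner of the bounding box.
Bottom flange: 140 × 14, A = 1 960 mm², y = 7 mm, Ī = 32013.3 mm⁴.
Web: 10 × 300, A = 3 000 mm², y = 164 mm, Ī = 22 500 000 mm⁴.
Top flange: 140 × 14, A = 1 960 mm², y = 321 mm, Ī = 32013.3 mm⁴.
Hole (subtracted): ⌀6, A = 28.2743 mm², y = 164 mm, Ī = 63.6173 mm⁴.
By symmetry the centroid is at mid-height, ȳ = 164 mm.
Transfer each piece to the centroidal x-axis using Ī + A·d² with d = y − 164:
  bottom flange: d = -157 mm → contributes +48 344 053 mm⁴
  web: d = 0 mm → contributes +22 500 000 mm⁴
  top flange: d = 157 mm → contributes +48 344 053 mm⁴
  hole: d = 0 mm → contributes −63.6173 mm⁴
Total I = 119 188 043 mm⁴.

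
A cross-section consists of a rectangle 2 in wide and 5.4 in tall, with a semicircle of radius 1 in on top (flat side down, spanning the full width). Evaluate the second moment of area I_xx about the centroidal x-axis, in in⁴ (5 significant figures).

Break the section into simple shapes (no overlaps), measuring from the bottom-left corner of the bounding box.
Rectangular body: 2 × 5.4, A = 10.8 in², y = 2.7 in, Ī = 26.244 in⁴.
Semicircular cap: semicircle r = 1, A = 1.570796 in², y = 5.824413 in, Ī = 0.109757 in⁴.
Centroid: ȳ = ΣA·y / ΣA = 3.096726 in.
Transfer each piece to the centroidal x-axis using Ī + A·d² with d = y − 3.096726:
  rectangular body: d = -0.396726 in → contributes +27.94383 in⁴
  semicircular cap: d = 2.727687 in → contributes +11.79692 in⁴
Total I = 39.74075 in⁴.

I_xx ≈ 39.741 in⁴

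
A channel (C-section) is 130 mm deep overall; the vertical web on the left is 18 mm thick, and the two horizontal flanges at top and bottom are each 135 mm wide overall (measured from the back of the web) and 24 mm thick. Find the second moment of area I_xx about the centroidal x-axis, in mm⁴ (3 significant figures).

I_xx ≈ 1.93 × 10⁷ mm⁴

Split into non-overlapping primitives; take the origin at the lower-left of the bounding box.
Web: 18 × 130, A = 2 340 mm², y = 65 mm, Ī = 3 295 500 mm⁴.
Top flange (beyond web): 117 × 24, A = 2 808 mm², y = 118 mm, Ī = 134 784 mm⁴.
Bottom flange (beyond web): 117 × 24, A = 2 808 mm², y = 12 mm, Ī = 134 784 mm⁴.
By symmetry the centroid is at mid-height, ȳ = 65 mm.
Transfer each piece to the centroidal x-axis using Ī + A·d² with d = y − 65:
  web: d = 0 mm → contributes +3 295 500 mm⁴
  top flange (beyond web): d = 53 mm → contributes +8 022 456 mm⁴
  bottom flange (beyond web): d = -53 mm → contributes +8 022 456 mm⁴
Total I = 19 340 412 mm⁴.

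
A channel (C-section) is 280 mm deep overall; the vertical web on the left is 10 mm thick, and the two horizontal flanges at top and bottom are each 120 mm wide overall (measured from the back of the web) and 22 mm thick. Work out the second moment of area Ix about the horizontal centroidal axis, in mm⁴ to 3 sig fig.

Treat the section as a set of non-overlapping primitives; coordinates are from the bounding-box lower-left.
Web: 10 × 280, A = 2 800 mm², y = 140 mm, Ī = 18 293 333 mm⁴.
Top flange (beyond web): 110 × 22, A = 2 420 mm², y = 269 mm, Ī = 97 607 mm⁴.
Bottom flange (beyond web): 110 × 22, A = 2 420 mm², y = 11 mm, Ī = 97 607 mm⁴.
By symmetry the centroid is at mid-height, ȳ = 140 mm.
Transfer each piece to the horizontal centroidal axis using Ī + A·d² with d = y − 140:
  web: d = 0 mm → contributes +18 293 333 mm⁴
  top flange (beyond web): d = 129 mm → contributes +40 368 827 mm⁴
  bottom flange (beyond web): d = -129 mm → contributes +40 368 827 mm⁴
Total I = 99 030 987 mm⁴.

Ix ≈ 9.90 × 10⁷ mm⁴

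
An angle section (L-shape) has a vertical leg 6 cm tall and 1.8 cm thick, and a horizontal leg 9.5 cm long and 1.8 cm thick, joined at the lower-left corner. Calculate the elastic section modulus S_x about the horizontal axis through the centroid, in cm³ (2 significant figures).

S_x ≈ 15 cm³

Treat the section as a set of non-overlapping primitives; coordinates are from the bounding-box lower-left.
Vertical leg: 1.8 × 6, A = 10.8 cm², y = 3 cm, Ī = 32.4 cm⁴.
Horizontal leg (remainder): 7.7 × 1.8, A = 13.86 cm², y = 0.9 cm, Ī = 3.742 cm⁴.
Centroid: ȳ = ΣA·y / ΣA = 1.82 cm.
Transfer each piece to the horizontal axis through the centroid using Ī + A·d² with d = y − 1.82:
  vertical leg: d = 1.18 cm → contributes +47.45 cm⁴
  horizontal leg (remainder): d = -0.9197 cm → contributes +15.47 cm⁴
Total I = 62.91 cm⁴.
Extreme fibre distance c = 4.18 cm; S = I/c = 15.05 cm³.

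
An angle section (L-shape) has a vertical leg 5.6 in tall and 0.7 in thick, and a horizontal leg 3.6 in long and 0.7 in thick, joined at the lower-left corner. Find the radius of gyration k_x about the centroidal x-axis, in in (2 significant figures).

Split into non-overlapping primitives; take the origin at the lower-left of the bounding box.
Vertical leg: 0.7 × 5.6, A = 3.92 in², y = 2.8 in, Ī = 10.24 in⁴.
Horizontal leg (remainder): 2.9 × 0.7, A = 2.03 in², y = 0.35 in, Ī = 0.08289 in⁴.
Centroid: ȳ = ΣA·y / ΣA = 1.964 in.
Transfer each piece to the centroidal x-axis using Ī + A·d² with d = y − 1.964:
  vertical leg: d = 0.8359 in → contributes +12.98 in⁴
  horizontal leg (remainder): d = -1.614 in → contributes +5.372 in⁴
Total I = 18.35 in⁴.
Radius of gyration: k = √(I/A) = √(18.35 / 5.95) = 1.756 in.

k_x ≈ 1.8 in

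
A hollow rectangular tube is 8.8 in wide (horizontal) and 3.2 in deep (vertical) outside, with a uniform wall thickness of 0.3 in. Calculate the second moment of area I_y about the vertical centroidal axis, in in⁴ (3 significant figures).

Split into non-overlapping primitives; take the origin at the lower-left of the bounding box.
Outer rectangle: 8.8 × 3.2, A = 28.16 in², x = 4.4 in, Ī = 181.73 in⁴.
Inner void (subtracted): 8.2 × 2.6, A = 21.32 in², x = 4.4 in, Ī = 119.46 in⁴.
By symmetry the centroid is at mid-width, x̄ = 4.4 in.
All pieces are centred on the vertical centroidal axis, so I = ΣĪ (holes subtracted) = 62.263 in⁴.

I_y ≈ 62.3 in⁴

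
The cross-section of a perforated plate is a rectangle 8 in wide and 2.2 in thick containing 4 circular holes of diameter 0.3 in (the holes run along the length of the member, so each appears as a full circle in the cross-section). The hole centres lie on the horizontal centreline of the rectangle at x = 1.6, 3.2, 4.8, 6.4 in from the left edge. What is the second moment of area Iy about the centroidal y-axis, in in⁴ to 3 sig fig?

Iy ≈ 93.0 in⁴

Decompose the section into non-overlapping parts with the origin at the bottom-left of its bounding rectangle.
Plate: 8 × 2.2, A = 17.6 in², x = 4 in, Ī = 93.867 in⁴.
Hole 1 (subtracted): ⌀0.3, A = 0.070686 in², x = 1.6 in, Ī = 0.00039761 in⁴.
Hole 2 (subtracted): ⌀0.3, A = 0.070686 in², x = 3.2 in, Ī = 0.00039761 in⁴.
Hole 3 (subtracted): ⌀0.3, A = 0.070686 in², x = 4.8 in, Ī = 0.00039761 in⁴.
Hole 4 (subtracted): ⌀0.3, A = 0.070686 in², x = 6.4 in, Ī = 0.00039761 in⁴.
By symmetry the centroid is at mid-width, x̄ = 4 in.
Transfer each piece to the centroidal y-axis using Ī + A·d² with d = x − 4:
  plate: d = 0 in → contributes +93.867 in⁴
  hole 1: d = -2.4 in → contributes −0.40755 in⁴
  hole 2: d = -0.8 in → contributes −0.045637 in⁴
  hole 3: d = 0.8 in → contributes −0.045637 in⁴
  hole 4: d = 2.4 in → contributes −0.40755 in⁴
Total I = 92.96 in⁴.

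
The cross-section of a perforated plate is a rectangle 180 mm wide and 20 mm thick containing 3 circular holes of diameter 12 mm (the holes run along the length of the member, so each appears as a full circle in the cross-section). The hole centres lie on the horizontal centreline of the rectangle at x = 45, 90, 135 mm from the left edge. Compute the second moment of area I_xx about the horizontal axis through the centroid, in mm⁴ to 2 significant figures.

Decompose the section into non-overlapping parts with the origin at the bottom-left of its bounding rectangle.
Plate: 180 × 20, A = 3 600 mm², y = 10 mm, Ī = 120 000 mm⁴.
Hole 1 (subtracted): ⌀12, A = 113.1 mm², y = 10 mm, Ī = 1 018 mm⁴.
Hole 2 (subtracted): ⌀12, A = 113.1 mm², y = 10 mm, Ī = 1 018 mm⁴.
Hole 3 (subtracted): ⌀12, A = 113.1 mm², y = 10 mm, Ī = 1 018 mm⁴.
By symmetry the centroid is at mid-height, ȳ = 10 mm.
All pieces are centred on the horizontal axis through the centroid, so I = ΣĪ (holes subtracted) = 116 946 mm⁴.

I_xx ≈ 1.2 × 10⁵ mm⁴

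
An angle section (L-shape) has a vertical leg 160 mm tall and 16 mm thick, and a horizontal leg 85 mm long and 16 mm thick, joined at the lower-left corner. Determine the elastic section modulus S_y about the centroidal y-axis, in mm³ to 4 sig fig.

Treat the section as a set of non-overlapping primitives; coordinates are from the bounding-box lower-left.
Vertical leg: 16 × 160, A = 2 560 mm², x = 8 mm, Ī = 54613.3 mm⁴.
Horizontal leg (remainder): 69 × 16, A = 1 104 mm², x = 50.5 mm, Ī = 438 012 mm⁴.
Centroid: x̄ = ΣA·x / ΣA = 20.8057 mm.
Transfer each piece to the centroidal y-axis using Ī + A·d² with d = x − 20.8057:
  vertical leg: d = -12.8057 mm → contributes +474 416 mm⁴
  horizontal leg (remainder): d = 29.6943 mm → contributes +1 411 467 mm⁴
Total I = 1 885 883 mm⁴.
Extreme fibre distance c = 64.1943 mm; S = I/c = 29377.7 mm³.

S_y ≈ 2.938 × 10⁴ mm³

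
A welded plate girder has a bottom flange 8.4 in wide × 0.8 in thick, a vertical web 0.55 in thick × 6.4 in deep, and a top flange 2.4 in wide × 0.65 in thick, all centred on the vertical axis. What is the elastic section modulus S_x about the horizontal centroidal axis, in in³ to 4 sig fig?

Break the section into simple shapes (no overlaps), measuring from the bottom-left corner of the bounding box.
Bottom plate: 8.4 × 0.8, A = 6.72 in², y = 0.4 in, Ī = 0.3584 in⁴.
Web plate: 0.55 × 6.4, A = 3.52 in², y = 4 in, Ī = 12.0149 in⁴.
Top plate: 2.4 × 0.65, A = 1.56 in², y = 7.525 in, Ī = 0.054925 in⁴.
Centroid: ȳ = ΣA·y / ΣA = 2.41585 in.
Transfer each piece to the horizontal centroidal axis using Ī + A·d² with d = y − 2.41585:
  bottom plate: d = -2.01585 in → contributes +27.6661 in⁴
  web plate: d = 1.58415 in → contributes +20.8485 in⁴
  top plate: d = 5.10915 in → contributes +40.7763 in⁴
Total I = 89.2909 in⁴.
Extreme fibre distance c = 5.43415 in; S = I/c = 16.4314 in³.

S_x ≈ 16.43 in³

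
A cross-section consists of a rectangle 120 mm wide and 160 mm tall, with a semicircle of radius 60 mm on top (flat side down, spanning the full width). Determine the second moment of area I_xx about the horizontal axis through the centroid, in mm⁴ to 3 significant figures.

Split into non-overlapping primitives; take the origin at the lower-left of the bounding box.
Rectangular body: 120 × 160, A = 19 200 mm², y = 80 mm, Ī = 40 960 000 mm⁴.
Semicircular cap: semicircle r = 60, A = 5654.9 mm², y = 185.46 mm, Ī = 1 422 450 mm⁴.
Centroid: ȳ = ΣA·y / ΣA = 103.99 mm.
Transfer each piece to the horizontal axis through the centroid using Ī + A·d² with d = y − 103.99:
  rectangular body: d = -23.995 mm → contributes +52 014 474 mm⁴
  semicircular cap: d = 81.47 mm → contributes +38 955 767 mm⁴
Total I = 90 970 242 mm⁴.

I_xx ≈ 9.10 × 10⁷ mm⁴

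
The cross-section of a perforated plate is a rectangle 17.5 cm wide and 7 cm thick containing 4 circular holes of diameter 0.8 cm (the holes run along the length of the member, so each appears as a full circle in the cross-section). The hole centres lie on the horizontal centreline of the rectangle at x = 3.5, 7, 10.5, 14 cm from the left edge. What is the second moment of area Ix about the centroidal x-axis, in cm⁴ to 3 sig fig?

Ix ≈ 500 cm⁴

Break the section into simple shapes (no overlaps), measuring from the bottom-left corner of the bounding box.
Plate: 17.5 × 7, A = 122.5 cm², y = 3.5 cm, Ī = 500.21 cm⁴.
Hole 1 (subtracted): ⌀0.8, A = 0.50265 cm², y = 3.5 cm, Ī = 0.020106 cm⁴.
Hole 2 (subtracted): ⌀0.8, A = 0.50265 cm², y = 3.5 cm, Ī = 0.020106 cm⁴.
Hole 3 (subtracted): ⌀0.8, A = 0.50265 cm², y = 3.5 cm, Ī = 0.020106 cm⁴.
Hole 4 (subtracted): ⌀0.8, A = 0.50265 cm², y = 3.5 cm, Ī = 0.020106 cm⁴.
By symmetry the centroid is at mid-height, ȳ = 3.5 cm.
All pieces are centred on the centroidal x-axis, so I = ΣĪ (holes subtracted) = 500.13 cm⁴.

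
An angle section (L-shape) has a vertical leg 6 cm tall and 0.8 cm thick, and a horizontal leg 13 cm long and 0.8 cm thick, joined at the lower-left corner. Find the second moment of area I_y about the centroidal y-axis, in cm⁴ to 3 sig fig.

Split into non-overlapping primitives; take the origin at the lower-left of the bounding box.
Vertical leg: 0.8 × 6, A = 4.8 cm², x = 0.4 cm, Ī = 0.256 cm⁴.
Horizontal leg (remainder): 12.2 × 0.8, A = 9.76 cm², x = 6.9 cm, Ī = 121.06 cm⁴.
Centroid: x̄ = ΣA·x / ΣA = 4.7571 cm.
Transfer each piece to the centroidal y-axis using Ī + A·d² with d = x − 4.7571:
  vertical leg: d = -4.3571 cm → contributes +91.383 cm⁴
  horizontal leg (remainder): d = 2.1429 cm → contributes +165.87 cm⁴
Total I = 257.26 cm⁴.

I_y ≈ 257 cm⁴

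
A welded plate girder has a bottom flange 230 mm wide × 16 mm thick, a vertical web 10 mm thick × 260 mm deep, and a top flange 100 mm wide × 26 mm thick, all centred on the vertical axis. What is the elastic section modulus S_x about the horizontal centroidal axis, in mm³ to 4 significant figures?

Decompose the section into non-overlapping parts with the origin at the bottom-left of its bounding rectangle.
Bottom plate: 230 × 16, A = 3 680 mm², y = 8 mm, Ī = 78506.7 mm⁴.
Web plate: 10 × 260, A = 2 600 mm², y = 146 mm, Ī = 14 646 667 mm⁴.
Top plate: 100 × 26, A = 2 600 mm², y = 289 mm, Ī = 146 467 mm⁴.
Centroid: ȳ = ΣA·y / ΣA = 130.68 mm.
Transfer each piece to the horizontal centroidal axis using Ī + A·d² with d = y − 130.68:
  bottom plate: d = -122.68 mm → contributes +55 464 077 mm⁴
  web plate: d = 15.3198 mm → contributes +15 256 879 mm⁴
  top plate: d = 158.32 mm → contributes +65 315 897 mm⁴
Total I = 136 036 852 mm⁴.
Extreme fibre distance c = 171.32 mm; S = I/c = 794 052 mm³.

S_x ≈ 7.941 × 10⁵ mm³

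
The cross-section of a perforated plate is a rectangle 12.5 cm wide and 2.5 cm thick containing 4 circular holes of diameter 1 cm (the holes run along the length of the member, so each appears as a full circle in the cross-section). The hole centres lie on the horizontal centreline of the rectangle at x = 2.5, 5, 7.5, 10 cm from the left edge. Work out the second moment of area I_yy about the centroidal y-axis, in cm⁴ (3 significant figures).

I_yy ≈ 382 cm⁴

Split into non-overlapping primitives; take the origin at the lower-left of the bounding box.
Plate: 12.5 × 2.5, A = 31.25 cm², x = 6.25 cm, Ī = 406.9 cm⁴.
Hole 1 (subtracted): ⌀1, A = 0.7854 cm², x = 2.5 cm, Ī = 0.049087 cm⁴.
Hole 2 (subtracted): ⌀1, A = 0.7854 cm², x = 5 cm, Ī = 0.049087 cm⁴.
Hole 3 (subtracted): ⌀1, A = 0.7854 cm², x = 7.5 cm, Ī = 0.049087 cm⁴.
Hole 4 (subtracted): ⌀1, A = 0.7854 cm², x = 10 cm, Ī = 0.049087 cm⁴.
By symmetry the centroid is at mid-width, x̄ = 6.25 cm.
Transfer each piece to the centroidal y-axis using Ī + A·d² with d = x − 6.25:
  plate: d = 0 cm → contributes +406.9 cm⁴
  hole 1: d = -3.75 cm → contributes −11.094 cm⁴
  hole 2: d = -1.25 cm → contributes −1.2763 cm⁴
  hole 3: d = 1.25 cm → contributes −1.2763 cm⁴
  hole 4: d = 3.75 cm → contributes −11.094 cm⁴
Total I = 382.16 cm⁴.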